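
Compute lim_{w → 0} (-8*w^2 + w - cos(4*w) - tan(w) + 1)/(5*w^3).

-1/15

Substitution gives 0/0; apply L'Hôpital's rule 3 times.
After differentiating numerator and denominator 3 times the quotient is (-64*sin(4*w) - 6*tan(w)^4 - 8*tan(w)^2 - 2)/(30); at w = 0 this is -1/15.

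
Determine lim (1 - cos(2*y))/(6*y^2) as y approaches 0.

Substitution gives 0/0.
Use (1 − cos u)/u² → 1/2 with u = 2y: the limit is 2²/(2·6) = 1/3.

1/3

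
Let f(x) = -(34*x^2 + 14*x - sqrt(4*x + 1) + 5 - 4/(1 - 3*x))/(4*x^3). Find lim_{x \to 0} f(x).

28

Substitution gives 0/0; apply L'Hôpital's rule 3 times.
After differentiating numerator and denominator 3 times the quotient is (-24/(4*x + 1)^(5/2) - 648/(3*x - 1)^4)/(-24); at x = 0 this is 28.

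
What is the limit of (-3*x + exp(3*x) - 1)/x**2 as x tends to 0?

9/2

Direct substitution gives 0/0.
Apply L'Hôpital: lim (3*e^(3*x) - 3)/(2*x), still 0/0.
After 2 applications of L'Hôpital's rule the quotient is (9*e^(3*x))/(2); substituting x = 0 gives 9/2.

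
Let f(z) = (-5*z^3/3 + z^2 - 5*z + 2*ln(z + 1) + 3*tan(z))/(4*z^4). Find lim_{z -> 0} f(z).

Substitution gives 0/0; apply L'Hôpital's rule 4 times.
After differentiating numerator and denominator 4 times the quotient is (72*tan(z)^3/cos(z)^2 + 48*tan(z)/cos(z)^2 - 12/(z + 1)^4)/(96); at z = 0 this is -1/8.

-1/8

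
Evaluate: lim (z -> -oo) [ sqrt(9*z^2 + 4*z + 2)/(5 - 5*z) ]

3/5

For large |z|, √(9*z^2 + 4*z + 2) ≈ √9·|z| and the denominator ≈ -5z.
Since z → −∞, |z| = −z, giving −√9/(-5) = 3/5.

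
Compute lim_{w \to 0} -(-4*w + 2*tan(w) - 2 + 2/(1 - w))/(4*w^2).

-1/2

Substitution gives 0/0 (the numerator vanishes to order 2).
Expand each term to order w^2: the coefficient of w^2 in 2·1/(1 - w) is 2 and in 2·tan(w) is 0.
Lower-order terms cancel with the polynomial part, so the numerator is (2)·w^2 + o(w^2), and the limit is (2)/(-4) = -1/2.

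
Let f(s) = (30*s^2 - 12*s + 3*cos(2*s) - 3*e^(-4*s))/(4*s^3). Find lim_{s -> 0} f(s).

Substitution gives 0/0 (the numerator vanishes to order 3).
Expand each term to order s^3: the coefficient of s^3 in 3·cos(2s) is 0 and in -3·e^(-4s) is 32.
Lower-order terms cancel with the polynomial part, so the numerator is (32)·s^3 + o(s^3), and the limit is (32)/(4) = 8.

8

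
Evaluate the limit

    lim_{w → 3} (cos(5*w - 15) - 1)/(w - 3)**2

Direct substitution gives 0/0.
Apply L'Hôpital: lim (-5*sin(5*w - 15))/(2*w - 6), still 0/0.
After 2 applications of L'Hôpital's rule the quotient is (-25*cos(5*w - 15))/(2); substituting w = 3 gives -25/2.

-25/2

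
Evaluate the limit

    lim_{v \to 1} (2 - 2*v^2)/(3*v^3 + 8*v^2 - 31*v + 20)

2/3

Since v = 1 makes numerator and denominator zero, (v - 1) divides both.
Cancelling it gives (-2*v - 2)/(3*v^2 + 11*v - 20); now plug in v = 1 to get 2/3.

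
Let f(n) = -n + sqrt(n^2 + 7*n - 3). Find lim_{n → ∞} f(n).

7/2

This has the form ∞ − ∞. Multiply and divide by the conjugate √(n^2 + 7*n - 3) + n.
That gives (7n - 3) / (√(n^2 + 7*n - 3) + n).
Divide numerator and denominator by n: the limit is 7/(2·1) = 7/2.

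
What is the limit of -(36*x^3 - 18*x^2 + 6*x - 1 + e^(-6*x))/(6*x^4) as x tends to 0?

Direct substitution gives 0/0.
Apply L'Hôpital: lim (108*x^2 - 36*x + 6 - 6*e^(-6*x))/(-24*x^3), still 0/0.
Apply L'Hôpital: lim (216*x - 36 + 36*e^(-6*x))/(-72*x^2), still 0/0.
Apply L'Hôpital: lim (216 - 216*e^(-6*x))/(-144*x), still 0/0.
After 4 applications of L'Hôpital's rule the quotient is (1296*e^(-6*x))/(-144); substituting x = 0 gives -9.

-9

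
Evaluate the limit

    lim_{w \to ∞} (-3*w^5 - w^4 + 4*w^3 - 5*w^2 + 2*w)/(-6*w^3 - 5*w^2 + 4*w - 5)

∞

The numerator has higher degree (5 > 3); the quotient behaves like (-3/(-6))·w^2 for large |w|.
As w → +∞ this diverges to ∞.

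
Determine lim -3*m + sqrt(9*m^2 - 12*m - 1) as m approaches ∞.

-2

An ∞ − ∞ form. Rationalising with the conjugate, the difference becomes (-12m - 1) / (√(9*m^2 - 12*m - 1) + 3m).
For large m the denominator behaves like 2·3m, so the quotient tends to -12/6 = -2.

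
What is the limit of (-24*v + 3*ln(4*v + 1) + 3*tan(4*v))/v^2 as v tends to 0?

-24

Substitution gives 0/0; apply L'Hôpital's rule 2 times.
After differentiating numerator and denominator 2 times the quotient is (96*tan(4*v)/cos(4*v)^2 - 48/(4*v + 1)^2)/(2); at v = 0 this is -24.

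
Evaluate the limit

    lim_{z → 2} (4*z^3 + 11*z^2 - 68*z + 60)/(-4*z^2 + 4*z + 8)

-2

Since z = 2 makes numerator and denominator zero, (z - 2) divides both.
Cancelling it gives (4*z^2 + 19*z - 30)/(-4*z - 4); now plug in z = 2 to get -2.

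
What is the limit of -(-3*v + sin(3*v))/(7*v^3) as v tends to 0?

Direct substitution gives 0/0.
Apply L'Hôpital: lim (3*cos(3*v) - 3)/(-21*v^2), still 0/0.
Apply L'Hôpital: lim (-9*sin(3*v))/(-42*v), still 0/0.
After 3 applications of L'Hôpital's rule the quotient is (-27*cos(3*v))/(-42); substituting v = 0 gives 9/14.

9/14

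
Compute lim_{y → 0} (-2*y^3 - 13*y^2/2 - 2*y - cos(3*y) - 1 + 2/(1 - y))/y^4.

Substitution gives 0/0 (the numerator vanishes to order 4).
Expand each term to order y^4: the coefficient of y^4 in −cos(3y) is -27/8 and in 2·1/(1 - y) is 2.
Lower-order terms cancel with the polynomial part, so the numerator is (-11/8)·y^4 + o(y^4), and the limit is (-11/8)/(1) = -11/8.

-11/8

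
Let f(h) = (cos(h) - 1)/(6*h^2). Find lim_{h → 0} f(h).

Direct substitution gives 0/0.
Apply L'Hôpital: lim (-sin(h))/(12*h), still 0/0.
After 2 applications of L'Hôpital's rule the quotient is (-cos(h))/(12); substituting h = 0 gives -1/12.

-1/12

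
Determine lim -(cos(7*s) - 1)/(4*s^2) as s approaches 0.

Direct substitution gives 0/0.
Apply L'Hôpital: lim (-7*sin(7*s))/(-8*s), still 0/0.
After 2 applications of L'Hôpital's rule the quotient is (-49*cos(7*s))/(-8); substituting s = 0 gives 49/8.

49/8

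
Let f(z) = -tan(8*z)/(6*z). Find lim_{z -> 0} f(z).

Substitution gives 0/0.
Since tan(u)/u → 1 as u → 0, tan(8z)/(8z) → 1 and the limit is 8/(-6) = -4/3.

-4/3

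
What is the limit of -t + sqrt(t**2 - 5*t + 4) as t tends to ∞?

-5/2

An ∞ − ∞ form. Rationalising with the conjugate, the difference becomes (-5t + 4) / (√(t^2 - 5*t + 4) + t).
For large t the denominator behaves like 2·t, so the quotient tends to -5/2 = -5/2.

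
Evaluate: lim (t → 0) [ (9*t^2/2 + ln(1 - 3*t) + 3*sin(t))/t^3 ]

Substitution gives 0/0; apply L'Hôpital's rule 3 times.
After differentiating numerator and denominator 3 times the quotient is (-3*cos(t) + 54/(3*t - 1)^3)/(6); at t = 0 this is -19/2.

-19/2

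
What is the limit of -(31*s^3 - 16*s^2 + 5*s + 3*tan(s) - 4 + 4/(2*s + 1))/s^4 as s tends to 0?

Substitution gives 0/0; apply L'Hôpital's rule 4 times.
After differentiating numerator and denominator 4 times the quotient is (72*tan(s)^3/cos(s)^2 + 48*tan(s)/cos(s)^2 + 1536/(2*s + 1)^5)/(-24); at s = 0 this is -64.

-64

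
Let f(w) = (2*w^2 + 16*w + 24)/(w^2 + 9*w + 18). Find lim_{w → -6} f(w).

8/3

Since w = -6 makes numerator and denominator zero, (w + 6) divides both.
Cancelling it gives (2*w + 4)/(w + 3); now plug in w = -6 to get 8/3.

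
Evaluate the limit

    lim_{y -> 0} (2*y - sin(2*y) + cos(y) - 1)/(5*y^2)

-1/10

Substitution gives 0/0; apply L'Hôpital's rule 2 times.
After differentiating numerator and denominator 2 times the quotient is ((8*sin(y) - 1)*cos(y))/(10); at y = 0 this is -1/10.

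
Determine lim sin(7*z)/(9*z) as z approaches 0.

Substitution gives 0/0.
Write it as (7/9)·sin(7z)/(7z); since sin(u)/u → 1, the limit is 7/9.

7/9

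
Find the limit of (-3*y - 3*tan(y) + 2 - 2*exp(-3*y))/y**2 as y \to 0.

Substitution gives 0/0 (the numerator vanishes to order 2).
Expand each term to order y^2: the coefficient of y^2 in -3·tan(y) is 0 and in -2·e^(-3y) is -9.
Lower-order terms cancel with the polynomial part, so the numerator is (-9)·y^2 + o(y^2), and the limit is (-9)/(1) = -9.

-9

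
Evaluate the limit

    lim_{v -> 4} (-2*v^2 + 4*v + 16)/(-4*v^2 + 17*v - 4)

At v = 4 both the top and bottom vanish — a removable singularity. Factoring out (v - 4) from each leaves (-2*v - 4)/(1 - 4*v), which at v = 4 equals 4/5.

4/5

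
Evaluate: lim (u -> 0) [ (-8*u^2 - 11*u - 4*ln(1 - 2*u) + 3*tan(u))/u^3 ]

35/3

Substitution gives 0/0 (the numerator vanishes to order 3).
Expand each term to order u^3: the coefficient of u^3 in -4·ln(1 - 2u) is 32/3 and in 3·tan(u) is 1.
Lower-order terms cancel with the polynomial part, so the numerator is (35/3)·u^3 + o(u^3), and the limit is (35/3)/(1) = 35/3.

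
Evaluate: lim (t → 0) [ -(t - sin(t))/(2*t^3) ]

Direct substitution gives 0/0.
Apply L'Hôpital: lim (1 - cos(t))/(-6*t^2), still 0/0.
Apply L'Hôpital: lim (sin(t))/(-12*t), still 0/0.
After 3 applications of L'Hôpital's rule the quotient is (cos(t))/(-12); substituting t = 0 gives -1/12.

-1/12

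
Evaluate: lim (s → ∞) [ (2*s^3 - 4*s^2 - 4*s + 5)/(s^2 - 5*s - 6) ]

The numerator has higher degree (3 > 2); the quotient behaves like (2/(1))·s^1 for large |s|.
As s → +∞ this diverges to ∞.

∞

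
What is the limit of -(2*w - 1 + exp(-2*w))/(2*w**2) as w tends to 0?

-1

Direct substitution gives 0/0.
Apply L'Hôpital: lim (2 - 2*e^(-2*w))/(-4*w), still 0/0.
After 2 applications of L'Hôpital's rule the quotient is (4*e^(-2*w))/(-4); substituting w = 0 gives -1.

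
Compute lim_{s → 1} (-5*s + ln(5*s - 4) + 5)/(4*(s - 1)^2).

-25/8

Direct substitution gives 0/0.
Apply L'Hôpital: lim (-5 + 5/(5*s - 4))/(8*s - 8), still 0/0.
After 2 applications of L'Hôpital's rule the quotient is (-25/(5*s - 4)^2)/(8); substituting s = 1 gives -25/8.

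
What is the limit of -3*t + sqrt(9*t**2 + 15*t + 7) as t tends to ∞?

5/2

An ∞ − ∞ form. Rationalising with the conjugate, the difference becomes (15t + 7) / (√(9*t^2 + 15*t + 7) + 3t).
For large t the denominator behaves like 2·3t, so the quotient tends to 15/6 = 5/2.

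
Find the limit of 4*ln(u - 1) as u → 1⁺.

As u → 1⁺, u - 1 → 0⁺ and ln(u - 1) → −∞.
Multiplying by 4 gives -∞.

-∞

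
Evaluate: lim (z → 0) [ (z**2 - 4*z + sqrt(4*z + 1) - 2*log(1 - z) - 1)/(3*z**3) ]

Substitution gives 0/0; apply L'Hôpital's rule 3 times.
After differentiating numerator and denominator 3 times the quotient is (24/(4*z + 1)^(5/2) - 4/(z - 1)^3)/(18); at z = 0 this is 14/9.

14/9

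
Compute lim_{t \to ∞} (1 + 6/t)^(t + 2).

The base → 1 and the exponent → ∞: a 1^∞ form.
Take logarithms: (t + 2)·ln(1 + 6/t). Since ln(1+u) ~ u for small u, this behaves like (t)·(6/t) → 6.
So the limit is e^(6).

e^(6)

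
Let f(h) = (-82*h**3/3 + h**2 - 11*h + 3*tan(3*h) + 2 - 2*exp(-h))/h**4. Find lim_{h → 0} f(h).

Substitution gives 0/0; apply L'Hôpital's rule 4 times.
After differentiating numerator and denominator 4 times the quotient is (2*(972*(3*tan(3*h)^2 + 2)*e^(h)*tan(3*h)/cos(3*h)^2 - 1)*e^(-h))/(24); at h = 0 this is -1/12.

-1/12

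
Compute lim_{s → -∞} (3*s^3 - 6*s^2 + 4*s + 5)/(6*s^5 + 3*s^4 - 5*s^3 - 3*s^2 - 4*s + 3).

The denominator has degree 5 and the numerator degree 3. Dividing numerator and denominator by s^5 sends every term to 0 except the leading denominator term, so the limit is 0.

0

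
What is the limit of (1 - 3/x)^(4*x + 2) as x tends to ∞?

e^(-12)

Let L be the limit and take ln: ln L = lim (4x + 2)·ln(1 - 3/x) = lim (4x + 2)·(-3/x + O(1/x²)) = -12.
Hence L = e^(-12).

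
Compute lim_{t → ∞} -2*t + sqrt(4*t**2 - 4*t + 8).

-1

An ∞ − ∞ form. Rationalising with the conjugate, the difference becomes (-4t + 8) / (√(4*t^2 - 4*t + 8) + 2t).
For large t the denominator behaves like 2·2t, so the quotient tends to -4/4 = -1.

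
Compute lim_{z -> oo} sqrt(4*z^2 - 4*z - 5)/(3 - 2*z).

-1

For large |z|, √(4*z^2 - 4*z - 5) ≈ √4·|z| and the denominator ≈ -2z.
Since z → +∞, |z| = z, giving √4/(-2) = -1.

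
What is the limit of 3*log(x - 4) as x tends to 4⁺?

As x → 4⁺, x - 4 → 0⁺ and ln(x - 4) → −∞.
Multiplying by 3 gives -∞.

-∞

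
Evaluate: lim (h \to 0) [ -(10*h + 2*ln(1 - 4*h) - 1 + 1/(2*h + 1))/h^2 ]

12

Substitution gives 0/0; apply L'Hôpital's rule 2 times.
After differentiating numerator and denominator 2 times the quotient is (-32/(4*h - 1)^2 + 8/(2*h + 1)^3)/(-2); at h = 0 this is 12.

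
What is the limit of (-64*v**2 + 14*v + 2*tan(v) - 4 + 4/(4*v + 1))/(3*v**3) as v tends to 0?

Substitution gives 0/0; apply L'Hôpital's rule 3 times.
After differentiating numerator and denominator 3 times the quotient is (12*tan(v)^2/cos(v)^2 + 4/cos(v)^2 - 1536/(4*v + 1)^4)/(18); at v = 0 this is -766/9.

-766/9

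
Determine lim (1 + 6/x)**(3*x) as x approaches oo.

Write it as [(1 + 6/x)^x]^(3) · (1 + 6/x)^(0). The bracketed term tends to e^(6) and the second factor to 1, so the limit is e^(18).

e^(18)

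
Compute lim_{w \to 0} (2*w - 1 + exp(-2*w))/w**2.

Direct substitution gives 0/0.
Apply L'Hôpital: lim (2 - 2*e^(-2*w))/(2*w), still 0/0.
After 2 applications of L'Hôpital's rule the quotient is (4*e^(-2*w))/(2); substituting w = 0 gives 2.

2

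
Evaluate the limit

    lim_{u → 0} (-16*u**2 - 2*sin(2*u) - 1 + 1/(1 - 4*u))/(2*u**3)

Substitution gives 0/0; apply L'Hôpital's rule 3 times.
After differentiating numerator and denominator 3 times the quotient is (16*cos(2*u) + 384/(4*u - 1)^4)/(12); at u = 0 this is 100/3.

100/3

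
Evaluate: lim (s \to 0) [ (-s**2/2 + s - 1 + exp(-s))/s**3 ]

-1/6

Direct substitution gives 0/0.
Apply L'Hôpital: lim (-s + 1 - e^(-s))/(3*s^2), still 0/0.
Apply L'Hôpital: lim (-1 + e^(-s))/(6*s), still 0/0.
After 3 applications of L'Hôpital's rule the quotient is (-e^(-s))/(6); substituting s = 0 gives -1/6.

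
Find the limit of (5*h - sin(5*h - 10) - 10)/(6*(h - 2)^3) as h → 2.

125/36

Direct substitution gives 0/0.
Apply L'Hôpital: lim (5 - 5*cos(5*h - 10))/(18*(h - 2)^2), still 0/0.
Apply L'Hôpital: lim (25*sin(5*h - 10))/(36*h - 72), still 0/0.
After 3 applications of L'Hôpital's rule the quotient is (125*cos(5*h - 10))/(36); substituting h = 2 gives 125/36.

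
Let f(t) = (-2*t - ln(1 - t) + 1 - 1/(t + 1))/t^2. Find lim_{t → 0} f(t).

-1/2

Substitution gives 0/0 (the numerator vanishes to order 2).
Expand each term to order t^2: the coefficient of t^2 in −ln(1 - t) is 1/2 and in −1/(1 + t) is -1.
Lower-order terms cancel with the polynomial part, so the numerator is (-1/2)·t^2 + o(t^2), and the limit is (-1/2)/(1) = -1/2.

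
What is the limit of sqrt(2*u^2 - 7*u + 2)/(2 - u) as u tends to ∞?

For large |u|, √(2*u^2 - 7*u + 2) ≈ √2·|u| and the denominator ≈ -u.
Since u → +∞, |u| = u, giving √2/(-1) = -√(2).

-√(2)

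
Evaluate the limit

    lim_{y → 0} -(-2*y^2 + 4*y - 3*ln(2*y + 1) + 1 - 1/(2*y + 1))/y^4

4

Substitution gives 0/0 (the numerator vanishes to order 4).
Expand each term to order y^4: the coefficient of y^4 in −1/(1 + 2y) is -16 and in -3·ln(1 + 2y) is 12.
Lower-order terms cancel with the polynomial part, so the numerator is (-4)·y^4 + o(y^4), and the limit is (-4)/(-1) = 4.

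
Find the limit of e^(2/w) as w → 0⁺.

As w → 0⁺, 2/(w) → +∞, so e^(2/(w)) → ∞.

∞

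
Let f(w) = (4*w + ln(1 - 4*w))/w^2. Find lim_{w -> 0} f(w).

-8

Direct substitution gives 0/0.
Apply L'Hôpital: lim (4 - 4/(1 - 4*w))/(2*w), still 0/0.
After 2 applications of L'Hôpital's rule the quotient is (-16/(1 - 4*w)^2)/(2); substituting w = 0 gives -8.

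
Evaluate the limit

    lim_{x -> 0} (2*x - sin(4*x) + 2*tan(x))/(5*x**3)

34/15

Substitution gives 0/0; apply L'Hôpital's rule 3 times.
After differentiating numerator and denominator 3 times the quotient is (64*cos(4*x) + 12*tan(x)^4 + 16*tan(x)^2 + 4)/(30); at x = 0 this is 34/15.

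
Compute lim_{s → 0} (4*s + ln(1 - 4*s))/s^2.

Direct substitution gives 0/0.
Apply L'Hôpital: lim (4 - 4/(1 - 4*s))/(2*s), still 0/0.
After 2 applications of L'Hôpital's rule the quotient is (-16/(1 - 4*s)^2)/(2); substituting s = 0 gives -8.

-8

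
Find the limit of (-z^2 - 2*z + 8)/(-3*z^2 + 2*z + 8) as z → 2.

3/5

Since z = 2 makes numerator and denominator zero, (z - 2) divides both.
Cancelling it gives (-z - 4)/(-3*z - 4); now plug in z = 2 to get 3/5.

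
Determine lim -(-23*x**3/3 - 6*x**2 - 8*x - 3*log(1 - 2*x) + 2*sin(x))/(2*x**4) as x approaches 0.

Substitution gives 0/0; apply L'Hôpital's rule 4 times.
After differentiating numerator and denominator 4 times the quotient is (2*sin(x) + 288/(2*x - 1)^4)/(-48); at x = 0 this is -6.

-6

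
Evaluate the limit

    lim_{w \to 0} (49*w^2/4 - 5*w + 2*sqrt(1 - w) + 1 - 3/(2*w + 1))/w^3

Substitution gives 0/0 (the numerator vanishes to order 3).
Expand each term to order w^3: the coefficient of w^3 in 2·√(1 - w) is -1/8 and in -3·1/(1 + 2w) is 24.
Lower-order terms cancel with the polynomial part, so the numerator is (191/8)·w^3 + o(w^3), and the limit is (191/8)/(1) = 191/8.

191/8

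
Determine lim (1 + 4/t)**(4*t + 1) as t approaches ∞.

e^(16)

Let L be the limit and take ln: ln L = lim (4t + 1)·ln(1 + 4/t) = lim (4t + 1)·(4/t + O(1/t²)) = 16.
Hence L = e^(16).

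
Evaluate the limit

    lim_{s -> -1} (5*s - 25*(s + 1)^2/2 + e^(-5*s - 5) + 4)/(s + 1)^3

-125/6

Direct substitution gives 0/0.
Apply L'Hôpital: lim (-25*s - 5*e^(-5*s - 5) - 20)/(3*(s + 1)^2), still 0/0.
Apply L'Hôpital: lim (25*e^(-5*s - 5) - 25)/(6*s + 6), still 0/0.
After 3 applications of L'Hôpital's rule the quotient is (-125*e^(-5*s - 5))/(6); substituting s = -1 gives -125/6.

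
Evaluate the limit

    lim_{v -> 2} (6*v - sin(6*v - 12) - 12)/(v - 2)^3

Direct substitution gives 0/0.
Apply L'Hôpital: lim (6 - 6*cos(6*v - 12))/(3*(v - 2)^2), still 0/0.
Apply L'Hôpital: lim (36*sin(6*v - 12))/(6*v - 12), still 0/0.
After 3 applications of L'Hôpital's rule the quotient is (216*cos(6*v - 12))/(6); substituting v = 2 gives 36.

36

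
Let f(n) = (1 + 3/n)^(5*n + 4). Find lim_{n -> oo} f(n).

Let L be the limit and take ln: ln L = lim (5n + 4)·ln(1 + 3/n) = lim (5n + 4)·(3/n + O(1/n²)) = 15.
Hence L = e^(15).

e^(15)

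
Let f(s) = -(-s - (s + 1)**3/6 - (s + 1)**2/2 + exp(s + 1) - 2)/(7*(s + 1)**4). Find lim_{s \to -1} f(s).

-1/168

Direct substitution gives 0/0.
Apply L'Hôpital: lim (-s - (s + 1)^2/2 + e^(s + 1) - 2)/(-28*(s + 1)^3), still 0/0.
Apply L'Hôpital: lim (-s + e^(s + 1) - 2)/(-84*(s + 1)^2), still 0/0.
Apply L'Hôpital: lim (e^(s + 1) - 1)/(-168*s - 168), still 0/0.
After 4 applications of L'Hôpital's rule the quotient is (e^(s + 1))/(-168); substituting s = -1 gives -1/168.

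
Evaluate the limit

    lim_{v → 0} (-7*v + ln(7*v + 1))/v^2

-49/2

Direct substitution gives 0/0.
Apply L'Hôpital: lim (-7 + 7/(7*v + 1))/(2*v), still 0/0.
After 2 applications of L'Hôpital's rule the quotient is (-49/(7*v + 1)^2)/(2); substituting v = 0 gives -49/2.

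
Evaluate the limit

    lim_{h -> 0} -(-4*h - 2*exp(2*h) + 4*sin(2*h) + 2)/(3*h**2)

4/3

Substitution gives 0/0 (the numerator vanishes to order 2).
Expand each term to order h^2: the coefficient of h^2 in -2·e^(2h) is -4 and in 4·sin(2h) is 0.
Lower-order terms cancel with the polynomial part, so the numerator is (-4)·h^2 + o(h^2), and the limit is (-4)/(-3) = 4/3.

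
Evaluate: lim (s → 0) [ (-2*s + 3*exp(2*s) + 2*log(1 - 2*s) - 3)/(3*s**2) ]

2/3

Substitution gives 0/0 (the numerator vanishes to order 2).
Expand each term to order s^2: the coefficient of s^2 in 2·ln(1 - 2s) is -4 and in 3·e^(2s) is 6.
Lower-order terms cancel with the polynomial part, so the numerator is (2)·s^2 + o(s^2), and the limit is (2)/(3) = 2/3.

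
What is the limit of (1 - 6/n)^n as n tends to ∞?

e^(-6)

The base → 1 and the exponent → ∞: a 1^∞ form.
Take logarithms: (n)·ln(1 - 6/n). Since ln(1+u) ~ u for small u, this behaves like (n)·(-6/n) → -6.
So the limit is e^(-6).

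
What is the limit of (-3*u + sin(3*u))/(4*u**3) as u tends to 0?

-9/8

Direct substitution gives 0/0.
Apply L'Hôpital: lim (3*cos(3*u) - 3)/(12*u^2), still 0/0.
Apply L'Hôpital: lim (-9*sin(3*u))/(24*u), still 0/0.
After 3 applications of L'Hôpital's rule the quotient is (-27*cos(3*u))/(24); substituting u = 0 gives -9/8.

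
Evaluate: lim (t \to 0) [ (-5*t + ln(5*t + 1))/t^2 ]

-25/2

Direct substitution gives 0/0.
Apply L'Hôpital: lim (-5 + 5/(5*t + 1))/(2*t), still 0/0.
After 2 applications of L'Hôpital's rule the quotient is (-25/(5*t + 1)^2)/(2); substituting t = 0 gives -25/2.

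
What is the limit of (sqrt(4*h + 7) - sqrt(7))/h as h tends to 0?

Substitution gives 0/0. Multiply numerator and denominator by the conjugate √(7 + 4h) + √7.
The numerator becomes (7 + 4h) − 7 = 4h, so the expression simplifies to 4/(√(7 + 4h) + √7).
Letting h → 0 gives 4/(2√7) = 2*√(7)/7.

2*√(7)/7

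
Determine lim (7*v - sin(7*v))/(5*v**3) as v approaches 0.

343/30

Direct substitution gives 0/0.
Apply L'Hôpital: lim (7 - 7*cos(7*v))/(15*v^2), still 0/0.
Apply L'Hôpital: lim (49*sin(7*v))/(30*v), still 0/0.
After 3 applications of L'Hôpital's rule the quotient is (343*cos(7*v))/(30); substituting v = 0 gives 343/30.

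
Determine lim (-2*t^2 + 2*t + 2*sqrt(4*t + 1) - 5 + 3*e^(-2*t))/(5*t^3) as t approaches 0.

4/5

Substitution gives 0/0 (the numerator vanishes to order 3).
Expand each term to order t^3: the coefficient of t^3 in 3·e^(-2t) is -4 and in 2·√(1 + 4t) is 8.
Lower-order terms cancel with the polynomial part, so the numerator is (4)·t^3 + o(t^3), and the limit is (4)/(5) = 4/5.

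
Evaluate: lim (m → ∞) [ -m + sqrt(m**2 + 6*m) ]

3

An ∞ − ∞ form. Rationalising with the conjugate, the difference becomes (6m) / (√(m^2 + 6*m) + m).
For large m the denominator behaves like 2·m, so the quotient tends to 6/2 = 3.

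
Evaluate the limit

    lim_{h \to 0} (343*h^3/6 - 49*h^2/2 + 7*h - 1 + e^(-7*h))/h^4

2401/24

Direct substitution gives 0/0.
Apply L'Hôpital: lim (343*h^2/2 - 49*h + 7 - 7*e^(-7*h))/(4*h^3), still 0/0.
Apply L'Hôpital: lim (343*h - 49 + 49*e^(-7*h))/(12*h^2), still 0/0.
Apply L'Hôpital: lim (343 - 343*e^(-7*h))/(24*h), still 0/0.
After 4 applications of L'Hôpital's rule the quotient is (2401*e^(-7*h))/(24); substituting h = 0 gives 2401/24.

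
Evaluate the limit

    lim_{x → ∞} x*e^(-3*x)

0

Write as x^1/e^{3x}, an ∞/∞ form.
Exponential growth dominates any polynomial, so repeated L'Hôpital (or the standard result) gives 0.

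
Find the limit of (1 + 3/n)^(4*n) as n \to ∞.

e^(12)

Let L be the limit and take ln: ln L = lim (4n)·ln(1 + 3/n) = lim (4n)·(3/n + O(1/n²)) = 12.
Hence L = e^(12).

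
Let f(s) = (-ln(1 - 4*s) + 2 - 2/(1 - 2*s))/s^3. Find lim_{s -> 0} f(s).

16/3

Substitution gives 0/0; apply L'Hôpital's rule 3 times.
After differentiating numerator and denominator 3 times the quotient is (-128/(4*s - 1)^3 - 96/(2*s - 1)^4)/(6); at s = 0 this is 16/3.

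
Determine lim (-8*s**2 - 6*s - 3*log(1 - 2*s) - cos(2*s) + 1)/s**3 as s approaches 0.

8

Substitution gives 0/0; apply L'Hôpital's rule 3 times.
After differentiating numerator and denominator 3 times the quotient is (-8*sin(2*s) - 48/(2*s - 1)^3)/(6); at s = 0 this is 8.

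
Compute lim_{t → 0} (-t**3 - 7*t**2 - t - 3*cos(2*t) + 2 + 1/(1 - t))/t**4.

Substitution gives 0/0 (the numerator vanishes to order 4).
Expand each term to order t^4: the coefficient of t^4 in 1/(1 - t) is 1 and in -3·cos(2t) is -2.
Lower-order terms cancel with the polynomial part, so the numerator is (-1)·t^4 + o(t^4), and the limit is (-1)/(1) = -1.

-1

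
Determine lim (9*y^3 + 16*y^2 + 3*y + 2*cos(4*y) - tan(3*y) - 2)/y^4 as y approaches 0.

Substitution gives 0/0; apply L'Hôpital's rule 4 times.
After differentiating numerator and denominator 4 times the quotient is (512*cos(4*y) - 1944*tan(3*y)^5 - 3240*tan(3*y)^3 - 1296*tan(3*y))/(24); at y = 0 this is 64/3.

64/3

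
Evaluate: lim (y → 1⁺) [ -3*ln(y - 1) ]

∞

As y → 1⁺, y - 1 → 0⁺ and ln(y - 1) → −∞.
Multiplying by -3 gives ∞.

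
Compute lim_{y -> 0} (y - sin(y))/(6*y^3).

Direct substitution gives 0/0.
Apply L'Hôpital: lim (1 - cos(y))/(18*y^2), still 0/0.
Apply L'Hôpital: lim (sin(y))/(36*y), still 0/0.
After 3 applications of L'Hôpital's rule the quotient is (cos(y))/(36); substituting y = 0 gives 1/36.

1/36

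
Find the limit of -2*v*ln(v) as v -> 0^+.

0

This is a 0·(−∞) form. Rewrite as -2·ln(v) / v^(−1) and apply L'Hôpital:
the derivative quotient is -2·(1/v) / (−1·v^(−2)) = (2/1)·v^1 → 0.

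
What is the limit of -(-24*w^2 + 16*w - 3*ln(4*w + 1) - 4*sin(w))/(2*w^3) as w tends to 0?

95/3

Substitution gives 0/0 (the numerator vanishes to order 3).
Expand each term to order w^3: the coefficient of w^3 in -4·sin(w) is 2/3 and in -3·ln(1 + 4w) is -64.
Lower-order terms cancel with the polynomial part, so the numerator is (-190/3)·w^3 + o(w^3), and the limit is (-190/3)/(-2) = 95/3.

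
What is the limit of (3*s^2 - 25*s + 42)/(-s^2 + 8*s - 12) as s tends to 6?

Since s = 6 makes numerator and denominator zero, (s - 6) divides both.
Cancelling it gives (3*s - 7)/(2 - s); now plug in s = 6 to get -11/4.

-11/4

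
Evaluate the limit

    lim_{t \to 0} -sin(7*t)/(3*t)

Substitution gives 0/0.
Write it as (7/(-3))·sin(7t)/(7t); since sin(u)/u → 1, the limit is -7/3.

-7/3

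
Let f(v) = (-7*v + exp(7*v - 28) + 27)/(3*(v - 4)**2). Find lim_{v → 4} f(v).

Direct substitution gives 0/0.
Apply L'Hôpital: lim (7*e^(7*v - 28) - 7)/(6*v - 24), still 0/0.
After 2 applications of L'Hôpital's rule the quotient is (49*e^(7*v - 28))/(6); substituting v = 4 gives 49/6.

49/6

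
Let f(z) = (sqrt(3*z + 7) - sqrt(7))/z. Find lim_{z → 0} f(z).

Substitution gives 0/0. Multiply numerator and denominator by the conjugate √(7 + 3z) + √7.
The numerator becomes (7 + 3z) − 7 = 3z, so the expression simplifies to 3/(√(7 + 3z) + √7).
Letting z → 0 gives 3/(2√7) = 3*√(7)/14.

3*√(7)/14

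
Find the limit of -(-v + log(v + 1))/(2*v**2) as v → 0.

1/4

Direct substitution gives 0/0.
Apply L'Hôpital: lim (-1 + 1/(v + 1))/(-4*v), still 0/0.
After 2 applications of L'Hôpital's rule the quotient is (-1/(v + 1)^2)/(-4); substituting v = 0 gives 1/4.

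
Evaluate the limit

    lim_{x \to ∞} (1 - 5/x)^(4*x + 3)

e^(-20)

The base → 1 and the exponent → ∞: a 1^∞ form.
Take logarithms: (4x + 3)·ln(1 - 5/x). Since ln(1+u) ~ u for small u, this behaves like (4x)·(-5/x) → -20.
So the limit is e^(-20).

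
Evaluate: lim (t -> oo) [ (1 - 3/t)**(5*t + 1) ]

Let L be the limit and take ln: ln L = lim (5t + 1)·ln(1 - 3/t) = lim (5t + 1)·(-3/t + O(1/t²)) = -15.
Hence L = e^(-15).

e^(-15)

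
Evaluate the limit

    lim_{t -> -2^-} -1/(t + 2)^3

As t → -2⁻, (t + 2) → 0⁻, so (t + 2)^3 → 0⁻ and -1/(t + 2)^3 → ∞.

∞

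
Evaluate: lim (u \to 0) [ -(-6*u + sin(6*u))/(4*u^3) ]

9

Direct substitution gives 0/0.
Apply L'Hôpital: lim (6*cos(6*u) - 6)/(-12*u^2), still 0/0.
Apply L'Hôpital: lim (-36*sin(6*u))/(-24*u), still 0/0.
After 3 applications of L'Hôpital's rule the quotient is (-216*cos(6*u))/(-24); substituting u = 0 gives 9.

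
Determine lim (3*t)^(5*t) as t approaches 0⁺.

Base → 0⁺ and exponent → 0⁺: a 0^0 form.
Take logs: 5t·ln(3t). This is 0·(−∞); rewriting as ln(3t)/(1/(5t)) and applying L'Hôpital gives 0.
Hence the limit is e^0 = 1.

1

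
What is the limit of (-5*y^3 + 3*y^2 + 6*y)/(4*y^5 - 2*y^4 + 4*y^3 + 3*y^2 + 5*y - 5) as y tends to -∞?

0

The denominator has degree 5 and the numerator degree 3. Dividing numerator and denominator by y^5 sends every term to 0 except the leading denominator term, so the limit is 0.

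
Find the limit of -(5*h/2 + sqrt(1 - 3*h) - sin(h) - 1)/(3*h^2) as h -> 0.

Substitution gives 0/0; apply L'Hôpital's rule 2 times.
After differentiating numerator and denominator 2 times the quotient is (sin(h) - 9/(4*(1 - 3*h)^(3/2)))/(-6); at h = 0 this is 3/8.

3/8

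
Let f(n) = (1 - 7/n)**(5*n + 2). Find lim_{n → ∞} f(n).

e^(-35)

The base → 1 and the exponent → ∞: a 1^∞ form.
Take logarithms: (5n + 2)·ln(1 - 7/n). Since ln(1+u) ~ u for small u, this behaves like (5n)·(-7/n) → -35.
So the limit is e^(-35).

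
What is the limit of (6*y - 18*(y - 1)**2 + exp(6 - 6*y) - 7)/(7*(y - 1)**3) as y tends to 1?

-36/7

Direct substitution gives 0/0.
Apply L'Hôpital: lim (-36*y - 6*e^(6 - 6*y) + 42)/(21*(y - 1)^2), still 0/0.
Apply L'Hôpital: lim (36*e^(6 - 6*y) - 36)/(42*y - 42), still 0/0.
After 3 applications of L'Hôpital's rule the quotient is (-216*e^(6 - 6*y))/(42); substituting y = 1 gives -36/7.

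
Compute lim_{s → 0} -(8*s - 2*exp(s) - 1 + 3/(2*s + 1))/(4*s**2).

Substitution gives 0/0; apply L'Hôpital's rule 2 times.
After differentiating numerator and denominator 2 times the quotient is (-2*e^(s) + 24/(2*s + 1)^3)/(-8); at s = 0 this is -11/4.

-11/4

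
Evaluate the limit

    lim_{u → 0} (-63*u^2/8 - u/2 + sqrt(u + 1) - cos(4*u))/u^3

1/16

Substitution gives 0/0; apply L'Hôpital's rule 3 times.
After differentiating numerator and denominator 3 times the quotient is (-64*sin(4*u) + 3/(8*(u + 1)^(5/2)))/(6); at u = 0 this is 1/16.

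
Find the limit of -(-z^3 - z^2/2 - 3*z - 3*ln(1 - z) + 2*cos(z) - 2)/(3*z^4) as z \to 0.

-5/18

Substitution gives 0/0 (the numerator vanishes to order 4).
Expand each term to order z^4: the coefficient of z^4 in -3·ln(1 - z) is 3/4 and in 2·cos(z) is 1/12.
Lower-order terms cancel with the polynomial part, so the numerator is (5/6)·z^4 + o(z^4), and the limit is (5/6)/(-3) = -5/18.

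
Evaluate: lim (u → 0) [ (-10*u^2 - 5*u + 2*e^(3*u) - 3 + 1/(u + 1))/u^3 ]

8

Substitution gives 0/0 (the numerator vanishes to order 3).
Expand each term to order u^3: the coefficient of u^3 in 2·e^(3u) is 9 and in 1/(1 + u) is -1.
Lower-order terms cancel with the polynomial part, so the numerator is (8)·u^3 + o(u^3), and the limit is (8)/(1) = 8.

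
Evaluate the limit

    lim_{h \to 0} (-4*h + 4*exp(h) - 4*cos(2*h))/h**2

10

Substitution gives 0/0 (the numerator vanishes to order 2).
Expand each term to order h^2: the coefficient of h^2 in -4·cos(2h) is 8 and in 4·e^(h) is 2.
Lower-order terms cancel with the polynomial part, so the numerator is (10)·h^2 + o(h^2), and the limit is (10)/(1) = 10.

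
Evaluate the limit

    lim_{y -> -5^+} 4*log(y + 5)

-∞

As y → -5⁺, y + 5 → 0⁺ and ln(y + 5) → −∞.
Multiplying by 4 gives -∞.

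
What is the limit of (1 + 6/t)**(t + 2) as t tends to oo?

The base → 1 and the exponent → ∞: a 1^∞ form.
Take logarithms: (t + 2)·ln(1 + 6/t). Since ln(1+u) ~ u for small u, this behaves like (t)·(6/t) → 6.
So the limit is e^(6).

e^(6)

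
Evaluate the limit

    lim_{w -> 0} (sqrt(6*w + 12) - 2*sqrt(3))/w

√(3)/2

A 0/0 form; rationalise with √(12 + 6w) + √12. This collapses the numerator to 6w, leaving 6/(√(12 + 6w) + √12) → 6/(2√12) = √(3)/2.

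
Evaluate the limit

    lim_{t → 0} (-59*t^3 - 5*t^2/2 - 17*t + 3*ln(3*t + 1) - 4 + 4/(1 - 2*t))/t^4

Substitution gives 0/0 (the numerator vanishes to order 4).
Expand each term to order t^4: the coefficient of t^4 in 3·ln(1 + 3t) is -243/4 and in 4·1/(1 - 2t) is 64.
Lower-order terms cancel with the polynomial part, so the numerator is (13/4)·t^4 + o(t^4), and the limit is (13/4)/(1) = 13/4.

13/4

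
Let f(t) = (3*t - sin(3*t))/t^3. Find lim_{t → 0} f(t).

Direct substitution gives 0/0.
Apply L'Hôpital: lim (3 - 3*cos(3*t))/(3*t^2), still 0/0.
Apply L'Hôpital: lim (9*sin(3*t))/(6*t), still 0/0.
After 3 applications of L'Hôpital's rule the quotient is (27*cos(3*t))/(6); substituting t = 0 gives 9/2.

9/2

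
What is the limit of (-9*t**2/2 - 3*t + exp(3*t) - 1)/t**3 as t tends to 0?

9/2

Direct substitution gives 0/0.
Apply L'Hôpital: lim (-9*t + 3*e^(3*t) - 3)/(3*t^2), still 0/0.
Apply L'Hôpital: lim (9*e^(3*t) - 9)/(6*t), still 0/0.
After 3 applications of L'Hôpital's rule the quotient is (27*e^(3*t))/(6); substituting t = 0 gives 9/2.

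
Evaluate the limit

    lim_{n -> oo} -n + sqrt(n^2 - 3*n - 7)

An ∞ − ∞ form. Rationalising with the conjugate, the difference becomes (-3n - 7) / (√(n^2 - 3*n - 7) + n).
For large n the denominator behaves like 2·n, so the quotient tends to -3/2 = -3/2.

-3/2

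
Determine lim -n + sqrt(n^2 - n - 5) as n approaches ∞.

This has the form ∞ − ∞. Multiply and divide by the conjugate √(n^2 - n - 5) + n.
That gives (-n - 5) / (√(n^2 - n - 5) + n).
Divide numerator and denominator by n: the limit is -1/(2·1) = -1/2.

-1/2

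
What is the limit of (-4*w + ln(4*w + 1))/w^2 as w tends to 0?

-8

Direct substitution gives 0/0.
Apply L'Hôpital: lim (-4 + 4/(4*w + 1))/(2*w), still 0/0.
After 2 applications of L'Hôpital's rule the quotient is (-16/(4*w + 1)^2)/(2); substituting w = 0 gives -8.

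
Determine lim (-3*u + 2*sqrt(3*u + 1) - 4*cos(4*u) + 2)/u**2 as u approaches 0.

Substitution gives 0/0; apply L'Hôpital's rule 2 times.
After differentiating numerator and denominator 2 times the quotient is (64*cos(4*u) - 9/(2*(3*u + 1)^(3/2)))/(2); at u = 0 this is 119/4.

119/4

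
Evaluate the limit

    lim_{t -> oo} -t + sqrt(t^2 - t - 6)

This has the form ∞ − ∞. Multiply and divide by the conjugate √(t^2 - t - 6) + t.
That gives (-t - 6) / (√(t^2 - t - 6) + t).
Divide numerator and denominator by t: the limit is -1/(2·1) = -1/2.

-1/2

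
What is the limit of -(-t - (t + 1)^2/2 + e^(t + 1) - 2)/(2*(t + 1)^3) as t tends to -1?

Direct substitution gives 0/0.
Apply L'Hôpital: lim (-t + e^(t + 1) - 2)/(-6*(t + 1)^2), still 0/0.
Apply L'Hôpital: lim (e^(t + 1) - 1)/(-12*t - 12), still 0/0.
After 3 applications of L'Hôpital's rule the quotient is (e^(t + 1))/(-12); substituting t = -1 gives -1/12.

-1/12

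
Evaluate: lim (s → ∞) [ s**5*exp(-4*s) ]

Write as s^5/e^{4s}, an ∞/∞ form.
Exponential growth dominates any polynomial, so repeated L'Hôpital (or the standard result) gives 0.

0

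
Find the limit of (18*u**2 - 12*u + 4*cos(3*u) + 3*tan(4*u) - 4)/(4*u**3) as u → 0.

16

Substitution gives 0/0; apply L'Hôpital's rule 3 times.
After differentiating numerator and denominator 3 times the quotient is (108*sin(3*u) + 1152*tan(4*u)^4 + 1536*tan(4*u)^2 + 384)/(24); at u = 0 this is 16.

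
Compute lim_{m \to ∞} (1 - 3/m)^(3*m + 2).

e^(-9)

Write it as [(1 - 3/m)^m]^(3) · (1 - 3/m)^(2). The bracketed term tends to e^(-3) and the second factor to 1, so the limit is e^(-9).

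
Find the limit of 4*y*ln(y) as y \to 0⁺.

0

This is a 0·(−∞) form. Rewrite as 4·ln(y) / y^(−1) and apply L'Hôpital:
the derivative quotient is 4·(1/y) / (−1·y^(−2)) = (-4/1)·y^1 → 0.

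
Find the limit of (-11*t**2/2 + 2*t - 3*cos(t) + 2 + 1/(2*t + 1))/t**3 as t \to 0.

Substitution gives 0/0; apply L'Hôpital's rule 3 times.
After differentiating numerator and denominator 3 times the quotient is (-3*sin(t) - 48/(2*t + 1)^4)/(6); at t = 0 this is -8.

-8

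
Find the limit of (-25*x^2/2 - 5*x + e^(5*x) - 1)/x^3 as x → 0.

Direct substitution gives 0/0.
Apply L'Hôpital: lim (-25*x + 5*e^(5*x) - 5)/(3*x^2), still 0/0.
Apply L'Hôpital: lim (25*e^(5*x) - 25)/(6*x), still 0/0.
After 3 applications of L'Hôpital's rule the quotient is (125*e^(5*x))/(6); substituting x = 0 gives 125/6.

125/6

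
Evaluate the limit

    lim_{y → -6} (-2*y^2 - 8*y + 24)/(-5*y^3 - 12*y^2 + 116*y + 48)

Direct substitution gives 0/0, so factor. Both numerator and denominator have (y + 6) as a factor.
After cancelling, the expression reduces to (4 - 2*y)/(-5*y^2 + 18*y + 8).
Substituting y = -6 gives -2/35.

-2/35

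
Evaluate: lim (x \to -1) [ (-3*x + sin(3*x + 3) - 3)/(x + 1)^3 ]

-9/2

Direct substitution gives 0/0.
Apply L'Hôpital: lim (3*cos(3*x + 3) - 3)/(3*(x + 1)^2), still 0/0.
Apply L'Hôpital: lim (-9*sin(3*x + 3))/(6*x + 6), still 0/0.
After 3 applications of L'Hôpital's rule the quotient is (-27*cos(3*x + 3))/(6); substituting x = -1 gives -9/2.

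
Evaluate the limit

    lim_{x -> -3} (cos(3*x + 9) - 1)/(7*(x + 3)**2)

-9/14

Direct substitution gives 0/0.
Apply L'Hôpital: lim (-3*sin(3*x + 9))/(14*x + 42), still 0/0.
After 2 applications of L'Hôpital's rule the quotient is (-9*cos(3*x + 9))/(14); substituting x = -3 gives -9/14.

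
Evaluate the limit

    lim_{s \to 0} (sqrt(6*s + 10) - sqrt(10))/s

3*√(10)/10

A 0/0 form; rationalise with √(10 + 6s) + √10. This collapses the numerator to 6s, leaving 6/(√(10 + 6s) + √10) → 6/(2√10) = 3*√(10)/10.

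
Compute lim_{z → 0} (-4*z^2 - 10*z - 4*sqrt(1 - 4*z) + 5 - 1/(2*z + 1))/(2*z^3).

Substitution gives 0/0; apply L'Hôpital's rule 3 times.
After differentiating numerator and denominator 3 times the quotient is (48/(2*z + 1)^4 + 96/(1 - 4*z)^(5/2))/(12); at z = 0 this is 12.

12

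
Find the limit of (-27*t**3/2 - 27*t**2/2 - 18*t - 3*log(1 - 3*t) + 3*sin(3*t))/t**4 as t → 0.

Substitution gives 0/0; apply L'Hôpital's rule 4 times.
After differentiating numerator and denominator 4 times the quotient is (243*sin(3*t) + 1458/(3*t - 1)^4)/(24); at t = 0 this is 243/4.

243/4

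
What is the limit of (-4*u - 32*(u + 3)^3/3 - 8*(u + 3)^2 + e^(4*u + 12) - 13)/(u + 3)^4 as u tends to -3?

32/3

Direct substitution gives 0/0.
Apply L'Hôpital: lim (-16*u - 32*(u + 3)^2 + 4*e^(4*u + 12) - 52)/(4*(u + 3)^3), still 0/0.
Apply L'Hôpital: lim (-64*u + 16*e^(4*u + 12) - 208)/(12*(u + 3)^2), still 0/0.
Apply L'Hôpital: lim (64*e^(4*u + 12) - 64)/(24*u + 72), still 0/0.
After 4 applications of L'Hôpital's rule the quotient is (256*e^(4*u + 12))/(24); substituting u = -3 gives 32/3.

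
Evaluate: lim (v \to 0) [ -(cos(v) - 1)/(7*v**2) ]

1/14

Direct substitution gives 0/0.
Apply L'Hôpital: lim (-sin(v))/(-14*v), still 0/0.
After 2 applications of L'Hôpital's rule the quotient is (-cos(v))/(-14); substituting v = 0 gives 1/14.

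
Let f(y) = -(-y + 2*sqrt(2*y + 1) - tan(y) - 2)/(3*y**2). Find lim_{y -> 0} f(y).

Substitution gives 0/0; apply L'Hôpital's rule 2 times.
After differentiating numerator and denominator 2 times the quotient is (-2*tan(y)/cos(y)^2 - 2/(2*y + 1)^(3/2))/(-6); at y = 0 this is 1/3.

1/3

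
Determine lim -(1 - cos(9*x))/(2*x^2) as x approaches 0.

-81/4

Substitution gives 0/0.
Use (1 − cos u)/u² → 1/2 with u = 9x: the limit is 9²/(2·(-2)) = -81/4.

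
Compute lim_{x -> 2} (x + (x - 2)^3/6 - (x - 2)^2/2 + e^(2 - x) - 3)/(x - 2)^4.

Direct substitution gives 0/0.
Apply L'Hôpital: lim (-x + (x - 2)^2/2 - e^(2 - x) + 3)/(4*(x - 2)^3), still 0/0.
Apply L'Hôpital: lim (x + e^(2 - x) - 3)/(12*(x - 2)^2), still 0/0.
Apply L'Hôpital: lim (1 - e^(2 - x))/(24*x - 48), still 0/0.
After 4 applications of L'Hôpital's rule the quotient is (e^(2 - x))/(24); substituting x = 2 gives 1/24.

1/24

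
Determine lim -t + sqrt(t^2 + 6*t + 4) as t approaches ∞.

3

This has the form ∞ − ∞. Multiply and divide by the conjugate √(t^2 + 6*t + 4) + t.
That gives (6t + 4) / (√(t^2 + 6*t + 4) + t).
Divide numerator and denominator by t: the limit is 6/(2·1) = 3.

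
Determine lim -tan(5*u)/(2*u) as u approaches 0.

-5/2

Substitution gives 0/0.
Since tan(θ)/θ → 1 as θ → 0, tan(5u)/(5u) → 1 and the limit is 5/(-2) = -5/2.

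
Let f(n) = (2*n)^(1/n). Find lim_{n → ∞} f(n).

1

Base → ∞ and exponent → 0: an ∞^0 form.
Take logs: (1/n)·ln(2·n^1) = (ln 2 + 1·ln n)/n → 0.
So the limit is e^0 = 1.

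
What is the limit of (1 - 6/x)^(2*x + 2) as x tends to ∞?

Let L be the limit and take ln: ln L = lim (2x + 2)·ln(1 - 6/x) = lim (2x + 2)·(-6/x + O(1/x²)) = -12.
Hence L = e^(-12).

e^(-12)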